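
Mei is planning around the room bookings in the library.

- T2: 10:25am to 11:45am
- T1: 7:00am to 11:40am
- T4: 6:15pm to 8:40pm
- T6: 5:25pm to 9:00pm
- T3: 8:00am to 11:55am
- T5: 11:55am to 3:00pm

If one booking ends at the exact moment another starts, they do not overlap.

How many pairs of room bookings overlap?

4

Sorted by start: T1, T3, T2, T5, T6, T4.
T3 starts before T1 ends → T1 and T3 overlap.
T2 starts before T1 ends → T1 and T2 overlap.
T5 starts after T1 ends, so nothing later overlaps T1 either.
T2 starts before T3 ends → T3 and T2 overlap.
T5 starts exactly when T3 ends (back-to-back, no overlap), so nothing later overlaps T3 either.
T5 starts after T2 ends, so nothing later overlaps T2 either.
T6 starts after T5 ends, so nothing later overlaps T5 either.
T4 starts before T6 ends → T6 and T4 overlap.
Overlapping pairs: T1 & T2, T1 & T3, T2 & T3, T4 & T6 — 4 in total.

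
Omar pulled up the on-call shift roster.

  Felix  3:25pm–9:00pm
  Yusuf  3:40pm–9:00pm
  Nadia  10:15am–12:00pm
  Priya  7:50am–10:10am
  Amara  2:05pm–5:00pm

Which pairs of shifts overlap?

Check each pair: they overlap iff neither finishes before the other starts.
Sorted by start: Priya, Nadia, Amara, Felix, Yusuf.
Nadia starts after Priya ends; Priya is clear from here.
Amara starts after Nadia ends; Nadia is clear from here.
Felix starts before Amara ends → Amara and Felix overlap.
Yusuf starts before Amara ends → Amara and Yusuf overlap.
Yusuf starts before Felix ends → Felix and Yusuf overlap.

Amara & Felix, Amara & Yusuf, Felix & Yusuf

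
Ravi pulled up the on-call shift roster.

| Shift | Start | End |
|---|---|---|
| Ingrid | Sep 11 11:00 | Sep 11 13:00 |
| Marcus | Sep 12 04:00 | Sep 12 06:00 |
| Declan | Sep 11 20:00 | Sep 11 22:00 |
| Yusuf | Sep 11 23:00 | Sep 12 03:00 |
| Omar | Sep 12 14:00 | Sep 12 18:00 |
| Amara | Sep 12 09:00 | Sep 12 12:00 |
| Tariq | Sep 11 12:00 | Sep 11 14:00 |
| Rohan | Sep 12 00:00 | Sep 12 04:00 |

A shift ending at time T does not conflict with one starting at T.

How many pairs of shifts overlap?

Sorted by start: Ingrid, Tariq, Declan, Yusuf, Rohan, Marcus, Amara, Omar.
Tariq starts before Ingrid ends → Ingrid and Tariq overlap.
Declan starts after Ingrid ends, so Ingrid has no further overlaps.
Declan starts after Tariq ends, so Tariq has no further overlaps.
Yusuf starts after Declan ends, so Declan has no further overlaps.
Rohan starts before Yusuf ends → Yusuf and Rohan overlap.
Marcus starts after Yusuf ends, so Yusuf has no further overlaps.
Marcus starts exactly when Rohan ends (back-to-back, no overlap), so Rohan has no further overlaps.
Amara starts after Marcus ends, so Marcus has no further overlaps.
Omar starts after Amara ends.
Overlapping pairs: Ingrid & Tariq, Rohan & Yusuf — 2 in total.

2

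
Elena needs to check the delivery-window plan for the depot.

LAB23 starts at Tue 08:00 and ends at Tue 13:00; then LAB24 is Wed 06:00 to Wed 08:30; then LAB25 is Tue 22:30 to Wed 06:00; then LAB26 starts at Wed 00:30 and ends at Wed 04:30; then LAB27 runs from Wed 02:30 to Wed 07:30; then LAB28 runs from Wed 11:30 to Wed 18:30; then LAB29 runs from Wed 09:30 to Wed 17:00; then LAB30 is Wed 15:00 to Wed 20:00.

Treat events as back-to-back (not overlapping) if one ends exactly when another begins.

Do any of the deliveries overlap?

Yes

Sorted by start: LAB23, LAB25, LAB26, LAB27, LAB24, LAB29, LAB28, LAB30.
LAB25 starts after LAB23 ends; LAB23 is clear from here.
LAB26 starts before LAB25 ends → LAB25 and LAB26 overlap.
That's a conflict, so the schedule is not conflict-free.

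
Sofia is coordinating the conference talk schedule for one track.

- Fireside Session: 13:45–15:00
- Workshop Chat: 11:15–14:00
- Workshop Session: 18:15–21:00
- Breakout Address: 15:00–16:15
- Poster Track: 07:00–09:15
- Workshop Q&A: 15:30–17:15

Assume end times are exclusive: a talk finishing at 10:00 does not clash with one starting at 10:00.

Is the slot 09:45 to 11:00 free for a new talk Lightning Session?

Poster Track: ends 09:15 at or before Lightning Session starts 09:45 → clear.
Workshop Chat: starts 11:15 at or after Lightning Session ends 11:00 → clear.
Fireside Session: starts 13:45 at or after Lightning Session ends 11:00 → clear.
Breakout Address: starts 15:00 at or after Lightning Session ends 11:00 → clear.
Workshop Q&A: starts 15:30 at or after Lightning Session ends 11:00 → clear.
Workshop Session: starts 18:15 at or after Lightning Session ends 11:00 → clear.

Yes — the slot is free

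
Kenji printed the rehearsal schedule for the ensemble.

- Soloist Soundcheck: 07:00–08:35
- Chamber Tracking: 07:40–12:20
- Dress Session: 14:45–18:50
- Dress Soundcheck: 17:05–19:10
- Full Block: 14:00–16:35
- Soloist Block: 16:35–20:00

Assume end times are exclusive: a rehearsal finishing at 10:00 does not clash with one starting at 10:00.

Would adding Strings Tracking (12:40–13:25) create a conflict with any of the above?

No — it doesn't clash with anything

Soloist Soundcheck: ends 08:35 at or before Strings Tracking starts 12:40 → clear.
Chamber Tracking: ends 12:20 at or before Strings Tracking starts 12:40 → clear.
Full Block: starts 14:00 at or after Strings Tracking ends 13:25 → clear.
Dress Session: starts 14:45 at or after Strings Tracking ends 13:25 → clear.
Soloist Block: starts 16:35 at or after Strings Tracking ends 13:25 → clear.
Dress Soundcheck: starts 17:05 at or after Strings Tracking ends 13:25 → clear.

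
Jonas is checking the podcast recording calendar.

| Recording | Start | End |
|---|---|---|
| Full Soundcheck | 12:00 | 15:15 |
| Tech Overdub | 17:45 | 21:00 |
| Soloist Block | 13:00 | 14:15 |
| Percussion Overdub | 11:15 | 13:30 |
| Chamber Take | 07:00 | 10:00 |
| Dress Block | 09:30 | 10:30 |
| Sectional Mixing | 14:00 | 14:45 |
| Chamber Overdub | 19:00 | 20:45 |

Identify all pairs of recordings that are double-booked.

Sorted by start: Chamber Take, Dress Block, Percussion Overdub, Full Soundcheck, Soloist Block, Sectional Mixing, Tech Overdub, Chamber Overdub.
Dress Block starts before Chamber Take ends → Chamber Take and Dress Block overlap.
Percussion Overdub starts after Chamber Take ends; Chamber Take is clear from here.
Percussion Overdub starts after Dress Block ends; Dress Block is clear from here.
Full Soundcheck starts before Percussion Overdub ends → Percussion Overdub and Full Soundcheck overlap.
Soloist Block starts before Percussion Overdub ends → Percussion Overdub and Soloist Block overlap.
Sectional Mixing starts after Percussion Overdub ends; Percussion Overdub is clear from here.
Soloist Block starts before Full Soundcheck ends → Full Soundcheck and Soloist Block overlap.
Sectional Mixing starts before Full Soundcheck ends → Full Soundcheck and Sectional Mixing overlap.
Tech Overdub starts after Full Soundcheck ends; Full Soundcheck is clear from here.
Sectional Mixing starts before Soloist Block ends → Soloist Block and Sectional Mixing overlap.
Tech Overdub starts after Soloist Block ends; Soloist Block is clear from here.
Tech Overdub starts after Sectional Mixing ends; Sectional Mixing is clear from here.
Chamber Overdub starts before Tech Overdub ends → Tech Overdub and Chamber Overdub overlap.

Chamber Overdub & Tech Overdub, Chamber Take & Dress Block, Full Soundcheck & Percussion Overdub, Full Soundcheck & Sectional Mixing, Full Soundcheck & Soloist Block, Percussion Overdub & Soloist Block, Sectional Mixing & Soloist Block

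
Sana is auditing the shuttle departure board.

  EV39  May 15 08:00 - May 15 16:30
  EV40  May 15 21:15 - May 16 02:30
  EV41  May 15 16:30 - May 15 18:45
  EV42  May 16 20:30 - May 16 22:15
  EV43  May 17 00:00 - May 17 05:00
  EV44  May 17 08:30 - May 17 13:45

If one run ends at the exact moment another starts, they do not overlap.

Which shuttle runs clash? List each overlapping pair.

Sorted by start: EV39, EV41, EV40, EV42, EV43, EV44.
EV41 starts exactly when EV39 ends (back-to-back, no overlap), so nothing later overlaps EV39 either.
EV40 starts after EV41 ends, so nothing later overlaps EV41 either.
EV42 starts after EV40 ends, so nothing later overlaps EV40 either.
EV43 starts after EV42 ends, so nothing later overlaps EV42 either.
EV44 starts after EV43 ends.

no overlapping pairs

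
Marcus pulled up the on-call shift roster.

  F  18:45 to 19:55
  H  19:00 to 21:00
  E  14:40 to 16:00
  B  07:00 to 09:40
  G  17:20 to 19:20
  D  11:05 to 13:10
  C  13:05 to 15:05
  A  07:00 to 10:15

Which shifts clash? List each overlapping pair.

Sorted by start: A, B, D, C, E, G, F, H.
B starts before A ends → A and B overlap.
D starts after A ends — done with A.
D starts after B ends — done with B.
C starts before D ends → D and C overlap.
E starts after D ends — done with D.
E starts before C ends → C and E overlap.
G starts after C ends — done with C.
G starts after E ends — done with E.
F starts before G ends → G and F overlap.
H starts before G ends → G and H overlap.
H starts before F ends → F and H overlap.

A & B, C & D, C & E, F & G, F & H, G & H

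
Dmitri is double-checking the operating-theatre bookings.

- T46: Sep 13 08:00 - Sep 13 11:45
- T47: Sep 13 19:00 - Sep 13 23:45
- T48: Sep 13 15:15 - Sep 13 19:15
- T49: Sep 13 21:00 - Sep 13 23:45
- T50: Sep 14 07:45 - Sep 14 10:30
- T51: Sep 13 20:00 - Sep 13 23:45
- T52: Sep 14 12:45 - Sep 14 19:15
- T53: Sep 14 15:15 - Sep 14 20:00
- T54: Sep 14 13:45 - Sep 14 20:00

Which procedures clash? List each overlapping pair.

T47 & T48, T47 & T49, T47 & T51, T49 & T51, T52 & T53, T52 & T54, T53 & T54

Two intervals overlap when each starts before the other ends.
Sorted by start: T46, T48, T47, T51, T49, T50, T52, T54, T53.
T48 starts after T46 ends, so nothing later overlaps T46 either.
T47 starts before T48 ends → T48 and T47 overlap.
T51 starts after T48 ends, so nothing later overlaps T48 either.
T51 starts before T47 ends → T47 and T51 overlap.
T49 starts before T47 ends → T47 and T49 overlap.
T50 starts after T47 ends, so nothing later overlaps T47 either.
T49 starts before T51 ends → T51 and T49 overlap.
T50 starts after T51 ends, so nothing later overlaps T51 either.
T50 starts after T49 ends, so nothing later overlaps T49 either.
T52 starts after T50 ends, so nothing later overlaps T50 either.
T54 starts before T52 ends → T52 and T54 overlap.
T53 starts before T52 ends → T52 and T53 overlap.
T53 starts before T54 ends → T54 and T53 overlap.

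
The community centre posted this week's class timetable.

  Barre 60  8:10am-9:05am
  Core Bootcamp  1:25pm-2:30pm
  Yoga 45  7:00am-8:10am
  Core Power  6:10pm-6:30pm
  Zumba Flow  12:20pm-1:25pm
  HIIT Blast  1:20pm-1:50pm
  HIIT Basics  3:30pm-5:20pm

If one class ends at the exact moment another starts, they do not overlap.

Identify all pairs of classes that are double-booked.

Core Bootcamp & HIIT Blast, HIIT Blast & Zumba Flow

Sorted by start: Yoga 45, Barre 60, Zumba Flow, HIIT Blast, Core Bootcamp, HIIT Basics, Core Power.
Barre 60 starts exactly when Yoga 45 ends (back-to-back, no overlap), so Yoga 45 has no further overlaps.
Zumba Flow starts after Barre 60 ends, so Barre 60 has no further overlaps.
HIIT Blast starts before Zumba Flow ends → Zumba Flow and HIIT Blast overlap.
Core Bootcamp starts exactly when Zumba Flow ends (back-to-back, no overlap), so Zumba Flow has no further overlaps.
Core Bootcamp starts before HIIT Blast ends → HIIT Blast and Core Bootcamp overlap.
HIIT Basics starts after HIIT Blast ends, so HIIT Blast has no further overlaps.
HIIT Basics starts after Core Bootcamp ends, so Core Bootcamp has no further overlaps.
Core Power starts after HIIT Basics ends.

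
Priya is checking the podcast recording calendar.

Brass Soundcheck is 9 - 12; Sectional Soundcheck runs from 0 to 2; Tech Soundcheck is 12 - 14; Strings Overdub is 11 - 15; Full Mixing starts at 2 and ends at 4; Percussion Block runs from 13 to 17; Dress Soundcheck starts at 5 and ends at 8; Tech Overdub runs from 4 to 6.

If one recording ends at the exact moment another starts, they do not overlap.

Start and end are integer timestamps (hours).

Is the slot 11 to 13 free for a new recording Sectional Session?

Sectional Soundcheck: ends 2 at or before Sectional Session starts 11 → clear.
Full Mixing: ends 4 at or before Sectional Session starts 11 → clear.
Tech Overdub: ends 6 at or before Sectional Session starts 11 → clear.
Dress Soundcheck: ends 8 at or before Sectional Session starts 11 → clear.
Brass Soundcheck: starts 9 before Sectional Session ends 13, and ends 12 after Sectional Session starts 11 → overlap.
Strings Overdub: starts 11 before Sectional Session ends 13, and ends 15 after Sectional Session starts 11 → overlap.
Tech Soundcheck: starts 12 before Sectional Session ends 13, and ends 14 after Sectional Session starts 11 → overlap.
Percussion Block: starts 13 at or after Sectional Session ends 13 → clear.
Sectional Session overlaps Strings Overdub, Brass Soundcheck, Tech Soundcheck.

No — it overlaps Brass Soundcheck, Strings Overdub, Tech Soundcheck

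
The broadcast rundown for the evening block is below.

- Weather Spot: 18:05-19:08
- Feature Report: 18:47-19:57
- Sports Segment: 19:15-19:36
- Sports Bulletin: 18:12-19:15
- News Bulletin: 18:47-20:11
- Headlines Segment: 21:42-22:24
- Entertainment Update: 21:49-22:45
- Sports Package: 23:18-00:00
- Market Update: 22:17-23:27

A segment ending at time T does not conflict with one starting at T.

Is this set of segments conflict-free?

Sorted by start: Weather Spot, Sports Bulletin, Feature Report, News Bulletin, Sports Segment, Headlines Segment, Entertainment Update, Market Update, Sports Package.
Sports Bulletin starts before Weather Spot ends → Weather Spot and Sports Bulletin overlap.
That's a conflict, so the schedule is not conflict-free.

No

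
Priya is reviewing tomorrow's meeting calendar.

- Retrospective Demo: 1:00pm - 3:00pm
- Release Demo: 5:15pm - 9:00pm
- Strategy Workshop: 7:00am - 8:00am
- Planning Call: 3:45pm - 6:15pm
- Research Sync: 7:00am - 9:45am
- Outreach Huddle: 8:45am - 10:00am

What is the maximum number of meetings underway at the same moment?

2

Walk through starts and ends in time order (an end at T is processed before a start at T):
7:00am start Research Sync → 1
7:00am start Strategy Workshop → 2
8:00am end Strategy Workshop → 1
8:45am start Outreach Huddle → 2
9:45am end Research Sync → 1
10:00am end Outreach Huddle → 0
1:00pm start Retrospective Demo → 1
3:00pm end Retrospective Demo → 0
3:45pm start Planning Call → 1
5:15pm start Release Demo → 2
6:15pm end Planning Call → 1
9:00pm end Release Demo → 0
Peak is 2, at 7:00am (Research Sync, Strategy Workshop).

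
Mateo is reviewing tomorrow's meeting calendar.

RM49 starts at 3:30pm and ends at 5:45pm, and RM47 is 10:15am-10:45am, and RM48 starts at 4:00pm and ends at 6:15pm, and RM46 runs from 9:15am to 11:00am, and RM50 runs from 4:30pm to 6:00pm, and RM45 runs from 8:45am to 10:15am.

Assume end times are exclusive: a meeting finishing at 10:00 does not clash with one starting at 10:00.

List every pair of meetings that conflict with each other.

Sorted by start: RM45, RM46, RM47, RM49, RM48, RM50.
RM46 starts before RM45 ends → RM45 and RM46 overlap.
RM47 starts exactly when RM45 ends (back-to-back, no overlap), so nothing later overlaps RM45 either.
RM47 starts before RM46 ends → RM46 and RM47 overlap.
RM49 starts after RM46 ends, so nothing later overlaps RM46 either.
RM49 starts after RM47 ends, so nothing later overlaps RM47 either.
RM48 starts before RM49 ends → RM49 and RM48 overlap.
RM50 starts before RM49 ends → RM49 and RM50 overlap.
RM50 starts before RM48 ends → RM48 and RM50 overlap.

RM45 & RM46, RM46 & RM47, RM48 & RM49, RM48 & RM50, RM49 & RM50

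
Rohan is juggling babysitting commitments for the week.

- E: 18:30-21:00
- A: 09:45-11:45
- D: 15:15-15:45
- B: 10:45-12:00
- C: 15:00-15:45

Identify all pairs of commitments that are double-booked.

Check each pair: they overlap iff neither finishes before the other starts.
Sorted by start: A, B, C, D, E.
B starts before A ends → A and B overlap.
C starts after A ends, so nothing later overlaps A either.
C starts after B ends, so nothing later overlaps B either.
D starts before C ends → C and D overlap.
E starts after C ends.
E starts after D ends.

A & B, C & D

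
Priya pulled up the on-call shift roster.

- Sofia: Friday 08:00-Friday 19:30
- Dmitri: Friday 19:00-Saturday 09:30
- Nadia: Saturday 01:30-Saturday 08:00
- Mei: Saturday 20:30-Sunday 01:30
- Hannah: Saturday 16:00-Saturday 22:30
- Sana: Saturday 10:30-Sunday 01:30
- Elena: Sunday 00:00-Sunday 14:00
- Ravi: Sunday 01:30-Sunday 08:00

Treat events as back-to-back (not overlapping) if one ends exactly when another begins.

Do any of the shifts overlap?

Check each pair: they overlap iff neither finishes before the other starts.
Sorted by start: Sofia, Dmitri, Nadia, Sana, Hannah, Mei, Elena, Ravi.
Dmitri starts before Sofia ends → Sofia and Dmitri overlap.
That's a conflict, so the schedule is not conflict-free.

Yes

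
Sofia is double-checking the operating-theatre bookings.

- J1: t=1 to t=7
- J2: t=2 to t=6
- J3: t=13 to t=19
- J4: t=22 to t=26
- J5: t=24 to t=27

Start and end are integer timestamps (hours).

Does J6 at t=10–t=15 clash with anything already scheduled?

Yes — it overlaps J3

J1: ends t=7 at or before J6 starts t=10 → clear.
J2: ends t=6 at or before J6 starts t=10 → clear.
J3: starts t=13 before J6 ends t=15, and ends t=19 after J6 starts t=10 → overlap.
J4: starts t=22 at or after J6 ends t=15 → clear.
J5: starts t=24 at or after J6 ends t=15 → clear.
J6 overlaps J3.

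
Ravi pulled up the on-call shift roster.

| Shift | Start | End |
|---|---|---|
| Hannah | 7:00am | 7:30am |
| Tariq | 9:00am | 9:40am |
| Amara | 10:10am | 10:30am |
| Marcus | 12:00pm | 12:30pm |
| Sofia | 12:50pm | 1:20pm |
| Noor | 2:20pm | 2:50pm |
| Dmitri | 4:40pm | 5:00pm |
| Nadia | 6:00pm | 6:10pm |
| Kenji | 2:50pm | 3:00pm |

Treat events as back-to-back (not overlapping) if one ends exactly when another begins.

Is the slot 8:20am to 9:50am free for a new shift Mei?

Hannah: ends 7:30am at or before Mei starts 8:20am → clear.
Tariq: starts 9:00am before Mei ends 9:50am, and ends 9:40am after Mei starts 8:20am → overlap.
Amara: starts 10:10am at or after Mei ends 9:50am → clear.
Marcus: starts 12:00pm at or after Mei ends 9:50am → clear.
Sofia: starts 12:50pm at or after Mei ends 9:50am → clear.
Noor: starts 2:20pm at or after Mei ends 9:50am → clear.
Kenji: starts 2:50pm at or after Mei ends 9:50am → clear.
Dmitri: starts 4:40pm at or after Mei ends 9:50am → clear.
Nadia: starts 6:00pm at or after Mei ends 9:50am → clear.
Mei overlaps Tariq.

No — it overlaps Tariq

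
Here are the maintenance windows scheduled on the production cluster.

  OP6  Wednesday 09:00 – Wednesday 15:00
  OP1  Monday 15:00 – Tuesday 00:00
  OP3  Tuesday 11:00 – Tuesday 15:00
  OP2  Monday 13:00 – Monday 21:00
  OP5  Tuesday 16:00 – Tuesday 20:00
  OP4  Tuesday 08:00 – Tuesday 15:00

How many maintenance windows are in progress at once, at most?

Sweep the timeline, counting +1 at each start and −1 at each end (ends before starts at a tie):
Monday 13:00 start OP2 → 1
Monday 15:00 start OP1 → 2
Monday 21:00 end OP2 → 1
Tuesday 00:00 end OP1 → 0
Tuesday 08:00 start OP4 → 1
Tuesday 11:00 start OP3 → 2
Tuesday 15:00 end OP3 → 1
Tuesday 15:00 end OP4 → 0
Tuesday 16:00 start OP5 → 1
Tuesday 20:00 end OP5 → 0
Wednesday 09:00 start OP6 → 1
Wednesday 15:00 end OP6 → 0
Peak is 2, at Monday 15:00 (OP1, OP2).

2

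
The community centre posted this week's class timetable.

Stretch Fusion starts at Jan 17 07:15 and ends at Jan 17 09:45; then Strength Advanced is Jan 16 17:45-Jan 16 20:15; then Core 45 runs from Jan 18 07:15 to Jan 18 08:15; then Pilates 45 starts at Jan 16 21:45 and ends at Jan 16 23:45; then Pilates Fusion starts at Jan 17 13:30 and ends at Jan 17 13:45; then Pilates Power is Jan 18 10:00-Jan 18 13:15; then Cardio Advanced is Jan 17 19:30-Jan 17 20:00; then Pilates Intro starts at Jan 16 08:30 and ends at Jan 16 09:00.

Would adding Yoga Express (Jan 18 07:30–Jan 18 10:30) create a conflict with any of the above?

Pilates Intro: ends Jan 16 09:00 at or before Yoga Express starts Jan 18 07:30 → clear.
Strength Advanced: ends Jan 16 20:15 at or before Yoga Express starts Jan 18 07:30 → clear.
Pilates 45: ends Jan 16 23:45 at or before Yoga Express starts Jan 18 07:30 → clear.
Stretch Fusion: ends Jan 17 09:45 at or before Yoga Express starts Jan 18 07:30 → clear.
Pilates Fusion: ends Jan 17 13:45 at or before Yoga Express starts Jan 18 07:30 → clear.
Cardio Advanced: ends Jan 17 20:00 at or before Yoga Express starts Jan 18 07:30 → clear.
Core 45: starts Jan 18 07:15 before Yoga Express ends Jan 18 10:30, and ends Jan 18 08:15 after Yoga Express starts Jan 18 07:30 → overlap.
Pilates Power: starts Jan 18 10:00 before Yoga Express ends Jan 18 10:30, and ends Jan 18 13:15 after Yoga Express starts Jan 18 07:30 → overlap.
Yoga Express overlaps Core 45, Pilates Power.

Yes — it overlaps Core 45, Pilates Power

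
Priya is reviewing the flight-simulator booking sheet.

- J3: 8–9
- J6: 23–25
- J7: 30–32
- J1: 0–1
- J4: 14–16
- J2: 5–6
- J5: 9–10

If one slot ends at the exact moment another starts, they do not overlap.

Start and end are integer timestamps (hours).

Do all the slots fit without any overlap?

Check each pair: they overlap iff neither finishes before the other starts.
Sorted by start: J1, J2, J3, J5, J4, J6, J7.
J2 starts after J1 ends — done with J1.
J3 starts after J2 ends — done with J2.
J5 starts exactly when J3 ends (back-to-back, no overlap) — done with J3.
J4 starts after J5 ends — done with J5.
J6 starts after J4 ends — done with J4.
J7 starts after J6 ends.
Every pair is clear; the schedule has no overlaps.

Yes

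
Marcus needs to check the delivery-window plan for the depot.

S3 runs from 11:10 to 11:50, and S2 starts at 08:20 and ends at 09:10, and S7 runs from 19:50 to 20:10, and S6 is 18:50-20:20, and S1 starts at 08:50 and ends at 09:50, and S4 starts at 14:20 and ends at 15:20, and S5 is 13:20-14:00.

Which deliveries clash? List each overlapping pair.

S1 & S2, S6 & S7

Two intervals overlap when each starts before the other ends.
Sorted by start: S2, S1, S3, S5, S4, S6, S7.
S1 starts before S2 ends → S2 and S1 overlap.
S3 starts after S2 ends — done with S2.
S3 starts after S1 ends — done with S1.
S5 starts after S3 ends — done with S3.
S4 starts after S5 ends — done with S5.
S6 starts after S4 ends — done with S4.
S7 starts before S6 ends → S6 and S7 overlap.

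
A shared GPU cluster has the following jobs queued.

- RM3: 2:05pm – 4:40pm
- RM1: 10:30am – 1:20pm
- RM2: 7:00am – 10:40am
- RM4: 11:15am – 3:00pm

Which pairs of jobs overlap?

Check each pair: they overlap iff neither finishes before the other starts.
Sorted by start: RM2, RM1, RM4, RM3.
RM1 starts before RM2 ends → RM2 and RM1 overlap.
RM4 starts after RM2 ends, so nothing later overlaps RM2 either.
RM4 starts before RM1 ends → RM1 and RM4 overlap.
RM3 starts after RM1 ends.
RM3 starts before RM4 ends → RM4 and RM3 overlap.

RM1 & RM2, RM1 & RM4, RM3 & RM4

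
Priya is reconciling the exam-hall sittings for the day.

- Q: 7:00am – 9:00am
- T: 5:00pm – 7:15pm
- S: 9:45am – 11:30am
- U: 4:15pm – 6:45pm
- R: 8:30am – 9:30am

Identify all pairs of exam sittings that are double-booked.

Two intervals overlap when each starts before the other ends.
Sorted by start: Q, R, S, U, T.
R starts before Q ends → Q and R overlap.
S starts after Q ends — done with Q.
S starts after R ends — done with R.
U starts after S ends — done with S.
T starts before U ends → U and T overlap.

Q & R, T & U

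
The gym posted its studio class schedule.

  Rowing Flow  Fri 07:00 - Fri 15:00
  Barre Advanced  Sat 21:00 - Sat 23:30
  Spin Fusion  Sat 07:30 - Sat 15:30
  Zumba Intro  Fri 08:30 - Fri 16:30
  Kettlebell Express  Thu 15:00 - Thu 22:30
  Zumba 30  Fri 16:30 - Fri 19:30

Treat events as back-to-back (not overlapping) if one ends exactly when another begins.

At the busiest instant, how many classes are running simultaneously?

2

Sweep the timeline, counting +1 at each start and −1 at each end (ends before starts at a tie):
Thu 15:00 start Kettlebell Express → 1
Thu 22:30 end Kettlebell Express → 0
Fri 07:00 start Rowing Flow → 1
Fri 08:30 start Zumba Intro → 2
Fri 15:00 end Rowing Flow → 1
Fri 16:30 end Zumba Intro → 0
Fri 16:30 start Zumba 30 → 1
Fri 19:30 end Zumba 30 → 0
Sat 07:30 start Spin Fusion → 1
Sat 15:30 end Spin Fusion → 0
Sat 21:00 start Barre Advanced → 1
Sat 23:30 end Barre Advanced → 0
Peak is 2, at Fri 08:30 (Rowing Flow, Zumba Intro).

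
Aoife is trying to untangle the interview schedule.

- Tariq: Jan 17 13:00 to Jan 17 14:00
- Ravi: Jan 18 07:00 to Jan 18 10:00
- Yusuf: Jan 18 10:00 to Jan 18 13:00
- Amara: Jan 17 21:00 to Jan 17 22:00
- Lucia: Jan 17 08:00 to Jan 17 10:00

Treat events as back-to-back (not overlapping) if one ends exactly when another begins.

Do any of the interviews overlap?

Sorted by start: Lucia, Tariq, Amara, Ravi, Yusuf.
Tariq starts after Lucia ends — done with Lucia.
Amara starts after Tariq ends — done with Tariq.
Ravi starts after Amara ends — done with Amara.
Yusuf starts exactly when Ravi ends (back-to-back, no overlap).
Every pair is clear; the schedule has no overlaps.

No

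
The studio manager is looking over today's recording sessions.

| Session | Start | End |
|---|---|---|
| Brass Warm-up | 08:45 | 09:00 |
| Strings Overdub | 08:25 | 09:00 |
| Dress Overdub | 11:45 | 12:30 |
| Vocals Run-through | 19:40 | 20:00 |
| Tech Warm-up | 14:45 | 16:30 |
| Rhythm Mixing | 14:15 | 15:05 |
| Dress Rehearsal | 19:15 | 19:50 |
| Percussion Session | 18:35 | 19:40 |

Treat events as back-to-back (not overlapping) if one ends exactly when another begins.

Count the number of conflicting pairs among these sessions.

4

Sorted by start: Strings Overdub, Brass Warm-up, Dress Overdub, Rhythm Mixing, Tech Warm-up, Percussion Session, Dress Rehearsal, Vocals Run-through.
Brass Warm-up starts before Strings Overdub ends → Strings Overdub and Brass Warm-up overlap.
Dress Overdub starts after Strings Overdub ends — done with Strings Overdub.
Dress Overdub starts after Brass Warm-up ends — done with Brass Warm-up.
Rhythm Mixing starts after Dress Overdub ends — done with Dress Overdub.
Tech Warm-up starts before Rhythm Mixing ends → Rhythm Mixing and Tech Warm-up overlap.
Percussion Session starts after Rhythm Mixing ends — done with Rhythm Mixing.
Percussion Session starts after Tech Warm-up ends — done with Tech Warm-up.
Dress Rehearsal starts before Percussion Session ends → Percussion Session and Dress Rehearsal overlap.
Vocals Run-through starts exactly when Percussion Session ends (back-to-back, no overlap).
Vocals Run-through starts before Dress Rehearsal ends → Dress Rehearsal and Vocals Run-through overlap.
Overlapping pairs: Brass Warm-up & Strings Overdub, Dress Rehearsal & Percussion Session, Dress Rehearsal & Vocals Run-through, Rhythm Mixing & Tech Warm-up — 4 in total.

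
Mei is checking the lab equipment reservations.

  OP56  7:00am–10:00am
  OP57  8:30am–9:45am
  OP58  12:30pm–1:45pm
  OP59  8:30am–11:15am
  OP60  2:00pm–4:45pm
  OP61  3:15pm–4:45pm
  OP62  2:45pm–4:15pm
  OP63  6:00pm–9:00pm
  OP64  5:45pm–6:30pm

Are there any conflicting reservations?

Sorted by start: OP56, OP57, OP59, OP58, OP60, OP62, OP61, OP64, OP63.
OP57 starts before OP56 ends → OP56 and OP57 overlap.
That's a conflict, so the schedule is not conflict-free.

Yes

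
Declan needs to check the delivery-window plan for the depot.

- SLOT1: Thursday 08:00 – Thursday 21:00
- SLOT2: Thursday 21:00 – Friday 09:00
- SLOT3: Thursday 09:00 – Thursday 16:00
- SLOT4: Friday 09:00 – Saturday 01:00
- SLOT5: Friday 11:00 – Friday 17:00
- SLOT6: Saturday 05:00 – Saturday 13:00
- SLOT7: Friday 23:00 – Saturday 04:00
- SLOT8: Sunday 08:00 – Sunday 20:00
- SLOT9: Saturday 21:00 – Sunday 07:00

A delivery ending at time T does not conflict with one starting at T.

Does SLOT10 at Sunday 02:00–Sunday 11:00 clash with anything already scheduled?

Yes — it overlaps SLOT8, SLOT9

SLOT1: ends Thursday 21:00 at or before SLOT10 starts Sunday 02:00 → clear.
SLOT3: ends Thursday 16:00 at or before SLOT10 starts Sunday 02:00 → clear.
SLOT2: ends Friday 09:00 at or before SLOT10 starts Sunday 02:00 → clear.
SLOT4: ends Saturday 01:00 at or before SLOT10 starts Sunday 02:00 → clear.
SLOT5: ends Friday 17:00 at or before SLOT10 starts Sunday 02:00 → clear.
SLOT7: ends Saturday 04:00 at or before SLOT10 starts Sunday 02:00 → clear.
SLOT6: ends Saturday 13:00 at or before SLOT10 starts Sunday 02:00 → clear.
SLOT9: starts Saturday 21:00 before SLOT10 ends Sunday 11:00, and ends Sunday 07:00 after SLOT10 starts Sunday 02:00 → overlap.
SLOT8: starts Sunday 08:00 before SLOT10 ends Sunday 11:00, and ends Sunday 20:00 after SLOT10 starts Sunday 02:00 → overlap.
SLOT10 overlaps SLOT8, SLOT9.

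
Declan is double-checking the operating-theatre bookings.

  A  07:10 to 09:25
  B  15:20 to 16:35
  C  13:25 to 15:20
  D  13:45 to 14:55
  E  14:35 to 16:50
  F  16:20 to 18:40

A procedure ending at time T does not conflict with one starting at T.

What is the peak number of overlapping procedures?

3

Sweep the timeline, counting +1 at each start and −1 at each end (ends before starts at a tie):
07:10 start A → 1
09:25 end A → 0
13:25 start C → 1
13:45 start D → 2
14:35 start E → 3
14:55 end D → 2
15:20 end C → 1
15:20 start B → 2
16:20 start F → 3
16:35 end B → 2
16:50 end E → 1
18:40 end F → 0
Peak is 3, at 14:35 (C, D, E).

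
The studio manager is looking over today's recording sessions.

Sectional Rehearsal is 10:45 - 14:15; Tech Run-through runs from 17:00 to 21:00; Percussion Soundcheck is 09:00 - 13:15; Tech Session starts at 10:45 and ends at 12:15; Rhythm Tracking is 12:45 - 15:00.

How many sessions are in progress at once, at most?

Sweep the timeline, counting +1 at each start and −1 at each end (ends before starts at a tie):
09:00 start Percussion Soundcheck → 1
10:45 start Sectional Rehearsal → 2
10:45 start Tech Session → 3
12:15 end Tech Session → 2
12:45 start Rhythm Tracking → 3
13:15 end Percussion Soundcheck → 2
14:15 end Sectional Rehearsal → 1
15:00 end Rhythm Tracking → 0
17:00 start Tech Run-through → 1
21:00 end Tech Run-through → 0
Peak is 3, at 10:45 (Percussion Soundcheck, Sectional Rehearsal, Tech Session).

3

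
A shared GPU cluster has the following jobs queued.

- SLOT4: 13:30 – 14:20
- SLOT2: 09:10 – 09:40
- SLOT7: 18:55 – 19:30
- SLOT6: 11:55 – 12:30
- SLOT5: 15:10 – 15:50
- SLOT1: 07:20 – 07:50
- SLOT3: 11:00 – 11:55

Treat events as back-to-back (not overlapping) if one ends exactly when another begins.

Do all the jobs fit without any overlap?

Yes

Sorted by start: SLOT1, SLOT2, SLOT3, SLOT6, SLOT4, SLOT5, SLOT7.
SLOT2 starts after SLOT1 ends, so nothing later overlaps SLOT1 either.
SLOT3 starts after SLOT2 ends, so nothing later overlaps SLOT2 either.
SLOT6 starts exactly when SLOT3 ends (back-to-back, no overlap), so nothing later overlaps SLOT3 either.
SLOT4 starts after SLOT6 ends, so nothing later overlaps SLOT6 either.
SLOT5 starts after SLOT4 ends, so nothing later overlaps SLOT4 either.
SLOT7 starts after SLOT5 ends.
Every pair is clear; the schedule has no overlaps.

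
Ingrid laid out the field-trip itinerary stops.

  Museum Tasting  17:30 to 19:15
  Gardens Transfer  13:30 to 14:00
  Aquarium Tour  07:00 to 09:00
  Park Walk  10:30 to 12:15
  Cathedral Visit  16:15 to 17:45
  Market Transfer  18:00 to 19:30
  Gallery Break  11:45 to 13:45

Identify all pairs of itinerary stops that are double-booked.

Sorted by start: Aquarium Tour, Park Walk, Gallery Break, Gardens Transfer, Cathedral Visit, Museum Tasting, Market Transfer.
Park Walk starts after Aquarium Tour ends — done with Aquarium Tour.
Gallery Break starts before Park Walk ends → Park Walk and Gallery Break overlap.
Gardens Transfer starts after Park Walk ends — done with Park Walk.
Gardens Transfer starts before Gallery Break ends → Gallery Break and Gardens Transfer overlap.
Cathedral Visit starts after Gallery Break ends — done with Gallery Break.
Cathedral Visit starts after Gardens Transfer ends — done with Gardens Transfer.
Museum Tasting starts before Cathedral Visit ends → Cathedral Visit and Museum Tasting overlap.
Market Transfer starts after Cathedral Visit ends.
Market Transfer starts before Museum Tasting ends → Museum Tasting and Market Transfer overlap.

Cathedral Visit & Museum Tasting, Gallery Break & Gardens Transfer, Gallery Break & Park Walk, Market Transfer & Museum Tasting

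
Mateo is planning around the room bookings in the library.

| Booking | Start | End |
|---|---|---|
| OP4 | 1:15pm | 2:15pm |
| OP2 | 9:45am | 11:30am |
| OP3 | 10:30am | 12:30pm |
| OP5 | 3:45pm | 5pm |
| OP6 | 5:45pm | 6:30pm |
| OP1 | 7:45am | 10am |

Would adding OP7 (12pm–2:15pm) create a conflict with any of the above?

OP1: ends 10am at or before OP7 starts 12pm → clear.
OP2: ends 11:30am at or before OP7 starts 12pm → clear.
OP3: starts 10:30am before OP7 ends 2:15pm, and ends 12:30pm after OP7 starts 12pm → overlap.
OP4: starts 1:15pm before OP7 ends 2:15pm, and ends 2:15pm after OP7 starts 12pm → overlap.
OP5: starts 3:45pm at or after OP7 ends 2:15pm → clear.
OP6: starts 5:45pm at or after OP7 ends 2:15pm → clear.
OP7 overlaps OP3, OP4.

Yes — it overlaps OP3, OP4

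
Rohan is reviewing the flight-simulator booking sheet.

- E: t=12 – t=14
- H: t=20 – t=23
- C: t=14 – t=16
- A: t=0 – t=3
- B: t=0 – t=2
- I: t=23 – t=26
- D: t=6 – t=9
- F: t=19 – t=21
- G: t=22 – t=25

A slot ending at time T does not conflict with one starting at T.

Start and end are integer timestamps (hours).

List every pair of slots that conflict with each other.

A & B, F & H, G & H, G & I

Two intervals overlap when each starts before the other ends.
Sorted by start: A, B, D, E, C, F, H, G, I.
B starts before A ends → A and B overlap.
D starts after A ends — done with A.
D starts after B ends — done with B.
E starts after D ends — done with D.
C starts exactly when E ends (back-to-back, no overlap) — done with E.
F starts after C ends — done with C.
H starts before F ends → F and H overlap.
G starts after F ends — done with F.
G starts before H ends → H and G overlap.
I starts exactly when H ends (back-to-back, no overlap).
I starts before G ends → G and I overlap.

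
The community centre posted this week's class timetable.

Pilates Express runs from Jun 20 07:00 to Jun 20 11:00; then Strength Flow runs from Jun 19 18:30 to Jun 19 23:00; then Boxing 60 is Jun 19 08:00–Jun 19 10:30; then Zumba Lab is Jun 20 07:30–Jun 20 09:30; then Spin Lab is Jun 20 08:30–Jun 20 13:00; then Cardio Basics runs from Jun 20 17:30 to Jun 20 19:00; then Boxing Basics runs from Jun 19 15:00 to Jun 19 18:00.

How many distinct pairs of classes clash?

Sorted by start: Boxing 60, Boxing Basics, Strength Flow, Pilates Express, Zumba Lab, Spin Lab, Cardio Basics.
Boxing Basics starts after Boxing 60 ends, so nothing later overlaps Boxing 60 either.
Strength Flow starts after Boxing Basics ends, so nothing later overlaps Boxing Basics either.
Pilates Express starts after Strength Flow ends, so nothing later overlaps Strength Flow either.
Zumba Lab starts before Pilates Express ends → Pilates Express and Zumba Lab overlap.
Spin Lab starts before Pilates Express ends → Pilates Express and Spin Lab overlap.
Cardio Basics starts after Pilates Express ends.
Spin Lab starts before Zumba Lab ends → Zumba Lab and Spin Lab overlap.
Cardio Basics starts after Zumba Lab ends.
Cardio Basics starts after Spin Lab ends.
Overlapping pairs: Pilates Express & Spin Lab, Pilates Express & Zumba Lab, Spin Lab & Zumba Lab — 3 in total.

3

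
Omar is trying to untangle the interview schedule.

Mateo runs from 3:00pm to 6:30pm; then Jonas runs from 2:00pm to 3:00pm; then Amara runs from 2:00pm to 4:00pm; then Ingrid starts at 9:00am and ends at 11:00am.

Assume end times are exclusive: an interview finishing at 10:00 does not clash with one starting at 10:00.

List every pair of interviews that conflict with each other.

Sorted by start: Ingrid, Jonas, Amara, Mateo.
Jonas starts after Ingrid ends; Ingrid is clear from here.
Amara starts before Jonas ends → Jonas and Amara overlap.
Mateo starts exactly when Jonas ends (back-to-back, no overlap).
Mateo starts before Amara ends → Amara and Mateo overlap.

Amara & Jonas, Amara & Mateo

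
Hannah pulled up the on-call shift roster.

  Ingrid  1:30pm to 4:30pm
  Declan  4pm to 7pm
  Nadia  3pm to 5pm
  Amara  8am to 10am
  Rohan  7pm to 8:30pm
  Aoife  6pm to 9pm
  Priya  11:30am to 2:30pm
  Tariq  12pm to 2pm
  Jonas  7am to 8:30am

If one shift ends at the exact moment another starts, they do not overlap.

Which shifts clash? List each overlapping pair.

Sorted by start: Jonas, Amara, Priya, Tariq, Ingrid, Nadia, Declan, Aoife, Rohan.
Amara starts before Jonas ends → Jonas and Amara overlap.
Priya starts after Jonas ends, so Jonas has no further overlaps.
Priya starts after Amara ends, so Amara has no further overlaps.
Tariq starts before Priya ends → Priya and Tariq overlap.
Ingrid starts before Priya ends → Priya and Ingrid overlap.
Nadia starts after Priya ends, so Priya has no further overlaps.
Ingrid starts before Tariq ends → Tariq and Ingrid overlap.
Nadia starts after Tariq ends, so Tariq has no further overlaps.
Nadia starts before Ingrid ends → Ingrid and Nadia overlap.
Declan starts before Ingrid ends → Ingrid and Declan overlap.
Aoife starts after Ingrid ends, so Ingrid has no further overlaps.
Declan starts before Nadia ends → Nadia and Declan overlap.
Aoife starts after Nadia ends, so Nadia has no further overlaps.
Aoife starts before Declan ends → Declan and Aoife overlap.
Rohan starts exactly when Declan ends (back-to-back, no overlap).
Rohan starts before Aoife ends → Aoife and Rohan overlap.

Amara & Jonas, Aoife & Declan, Aoife & Rohan, Declan & Ingrid, Declan & Nadia, Ingrid & Nadia, Ingrid & Priya, Ingrid & Tariq, Priya & Tariq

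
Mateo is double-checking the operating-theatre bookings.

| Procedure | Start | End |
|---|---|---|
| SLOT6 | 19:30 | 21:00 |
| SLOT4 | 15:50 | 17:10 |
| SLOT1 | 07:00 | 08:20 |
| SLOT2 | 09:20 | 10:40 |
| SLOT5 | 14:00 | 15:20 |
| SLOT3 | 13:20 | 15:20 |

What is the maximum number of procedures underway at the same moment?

Walk through starts and ends in time order (an end at T is processed before a start at T):
07:00 start SLOT1 → 1
08:20 end SLOT1 → 0
09:20 start SLOT2 → 1
10:40 end SLOT2 → 0
13:20 start SLOT3 → 1
14:00 start SLOT5 → 2
15:20 end SLOT3 → 1
15:20 end SLOT5 → 0
15:50 start SLOT4 → 1
17:10 end SLOT4 → 0
19:30 start SLOT6 → 1
21:00 end SLOT6 → 0
Peak is 2, at 14:00 (SLOT3, SLOT5).

2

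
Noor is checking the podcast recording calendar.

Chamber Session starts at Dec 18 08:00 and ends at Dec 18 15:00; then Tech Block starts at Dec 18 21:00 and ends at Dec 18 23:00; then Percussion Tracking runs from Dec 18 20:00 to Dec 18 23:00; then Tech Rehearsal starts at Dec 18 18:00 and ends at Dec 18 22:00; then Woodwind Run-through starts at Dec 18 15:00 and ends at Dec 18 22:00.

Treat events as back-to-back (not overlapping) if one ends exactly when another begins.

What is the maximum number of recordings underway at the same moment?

Sort all start/end points and keep a running count:
Dec 18 08:00 start Chamber Session → 1
Dec 18 15:00 end Chamber Session → 0
Dec 18 15:00 start Woodwind Run-through → 1
Dec 18 18:00 start Tech Rehearsal → 2
Dec 18 20:00 start Percussion Tracking → 3
Dec 18 21:00 start Tech Block → 4
Dec 18 22:00 end Tech Rehearsal → 3
Dec 18 22:00 end Woodwind Run-through → 2
Dec 18 23:00 end Percussion Tracking → 1
Dec 18 23:00 end Tech Block → 0
Peak is 4, at Dec 18 21:00 (Percussion Tracking, Tech Block, Tech Rehearsal, Woodwind Run-through).

4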